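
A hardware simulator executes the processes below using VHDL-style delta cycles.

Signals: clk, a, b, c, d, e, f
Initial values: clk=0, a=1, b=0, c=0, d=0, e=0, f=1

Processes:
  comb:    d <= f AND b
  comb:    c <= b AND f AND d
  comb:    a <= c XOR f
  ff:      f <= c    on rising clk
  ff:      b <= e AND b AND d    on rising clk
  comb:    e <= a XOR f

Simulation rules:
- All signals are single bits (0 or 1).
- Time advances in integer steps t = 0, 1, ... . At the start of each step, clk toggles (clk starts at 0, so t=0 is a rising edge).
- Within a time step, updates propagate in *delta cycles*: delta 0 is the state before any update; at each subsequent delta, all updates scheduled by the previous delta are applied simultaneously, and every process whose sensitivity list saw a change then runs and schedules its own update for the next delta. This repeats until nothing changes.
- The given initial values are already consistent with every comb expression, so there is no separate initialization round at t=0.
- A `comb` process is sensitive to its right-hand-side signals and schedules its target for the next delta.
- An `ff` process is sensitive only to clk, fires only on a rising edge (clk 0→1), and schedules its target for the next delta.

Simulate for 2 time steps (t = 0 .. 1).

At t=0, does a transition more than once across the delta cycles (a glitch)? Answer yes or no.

t=0 Δ0: b=0 c=0 e=0 f=1 clk=0 a=1 d=0
  Δ1: clk:0→1
  Δ2: f:1→0
  Δ3: e:0→1, a:1→0
  Δ4: e:1→0
  (4Δ to stable)
t=1 Δ0: b=0 c=0 e=0 f=0 clk=1 a=0 d=0
  Δ1: clk:1→0
  (1Δ to stable)

no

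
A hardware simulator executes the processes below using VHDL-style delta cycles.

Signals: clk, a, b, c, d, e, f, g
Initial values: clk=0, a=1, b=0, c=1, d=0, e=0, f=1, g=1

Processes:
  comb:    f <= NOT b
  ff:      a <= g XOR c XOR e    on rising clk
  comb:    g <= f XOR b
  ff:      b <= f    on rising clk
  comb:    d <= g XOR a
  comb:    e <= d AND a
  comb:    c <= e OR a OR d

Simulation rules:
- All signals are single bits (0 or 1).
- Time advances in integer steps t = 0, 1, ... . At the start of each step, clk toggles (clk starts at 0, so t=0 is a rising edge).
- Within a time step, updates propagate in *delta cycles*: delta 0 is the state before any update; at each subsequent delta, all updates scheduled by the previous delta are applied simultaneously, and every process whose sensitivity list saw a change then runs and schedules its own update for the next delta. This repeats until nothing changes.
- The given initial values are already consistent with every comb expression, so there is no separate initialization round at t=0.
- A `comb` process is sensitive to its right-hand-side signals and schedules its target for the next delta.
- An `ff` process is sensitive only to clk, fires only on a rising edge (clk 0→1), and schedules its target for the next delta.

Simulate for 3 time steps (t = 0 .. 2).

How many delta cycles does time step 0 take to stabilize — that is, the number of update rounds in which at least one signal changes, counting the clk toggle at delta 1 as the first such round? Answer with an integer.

t=0 Δ0: f=1 c=1 e=0 clk=0 d=0 b=0 a=1 g=1
  Δ1: clk:0→1
  Δ2: b:0→1, a:1→0
  Δ3: f:1→0, c:1→0, d:0→1, g:1→0
  Δ4: c:0→1, d:1→0, g:0→1
  Δ5: c:1→0, d:0→1
  Δ6: c:0→1
  (6Δ to stable)
t=1 Δ0: f=0 c=1 e=0 clk=1 d=1 b=1 a=0 g=1
  Δ1: clk:1→0
  (1Δ to stable)
t=2 Δ0: f=0 c=1 e=0 clk=0 d=1 b=1 a=0 g=1
  Δ1: clk:0→1
  Δ2: b:1→0
  Δ3: f:0→1, g:1→0
  Δ4: d:1→0, g:0→1
  Δ5: c:1→0, d:0→1
  Δ6: c:0→1
  (6Δ to stable)

6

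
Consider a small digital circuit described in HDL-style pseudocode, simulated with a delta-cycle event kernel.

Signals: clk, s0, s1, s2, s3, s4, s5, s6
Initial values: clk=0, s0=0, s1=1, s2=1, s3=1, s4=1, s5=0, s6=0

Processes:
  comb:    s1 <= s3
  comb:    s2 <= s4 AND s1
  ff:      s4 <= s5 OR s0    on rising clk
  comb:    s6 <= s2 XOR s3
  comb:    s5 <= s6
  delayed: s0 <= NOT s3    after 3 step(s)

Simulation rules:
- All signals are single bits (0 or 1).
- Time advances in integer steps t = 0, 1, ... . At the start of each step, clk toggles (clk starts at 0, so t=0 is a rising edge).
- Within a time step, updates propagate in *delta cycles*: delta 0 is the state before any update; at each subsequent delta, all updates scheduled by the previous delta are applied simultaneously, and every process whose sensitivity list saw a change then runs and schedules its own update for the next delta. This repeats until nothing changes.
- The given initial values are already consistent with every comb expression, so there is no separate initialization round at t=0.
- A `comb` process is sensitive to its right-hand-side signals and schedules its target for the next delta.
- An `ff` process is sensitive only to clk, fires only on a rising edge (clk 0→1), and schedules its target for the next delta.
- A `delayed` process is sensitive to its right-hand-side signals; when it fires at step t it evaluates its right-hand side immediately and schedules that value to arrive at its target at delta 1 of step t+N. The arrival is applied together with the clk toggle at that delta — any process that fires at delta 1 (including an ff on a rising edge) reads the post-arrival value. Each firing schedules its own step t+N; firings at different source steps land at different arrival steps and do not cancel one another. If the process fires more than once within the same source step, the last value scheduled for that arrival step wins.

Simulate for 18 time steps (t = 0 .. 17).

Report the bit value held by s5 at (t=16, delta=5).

t0.Δ0 s1=1 clk=0 s2=1 s3=1 s4=1 s0=0 s6=0 s5=0
t0.Δ1 s1=1 clk=1 s2=1 s3=1 s4=1 s0=0 s6=0 s5=0
t0.Δ2 s1=1 clk=1 s2=1 s3=1 s4=0 s0=0 s6=0 s5=0
t0.Δ3 s1=1 clk=1 s2=0 s3=1 s4=0 s0=0 s6=0 s5=0
t0.Δ4 s1=1 clk=1 s2=0 s3=1 s4=0 s0=0 s6=1 s5=0
t0.Δ5 s1=1 clk=1 s2=0 s3=1 s4=0 s0=0 s6=1 s5=1
t1.Δ0 s1=1 clk=1 s2=0 s3=1 s4=0 s0=0 s6=1 s5=1
t1.Δ1 s1=1 clk=0 s2=0 s3=1 s4=0 s0=0 s6=1 s5=1
t2.Δ0 s1=1 clk=0 s2=0 s3=1 s4=0 s0=0 s6=1 s5=1
t2.Δ1 s1=1 clk=1 s2=0 s3=1 s4=0 s0=0 s6=1 s5=1
t2.Δ2 s1=1 clk=1 s2=0 s3=1 s4=1 s0=0 s6=1 s5=1
t2.Δ3 s1=1 clk=1 s2=1 s3=1 s4=1 s0=0 s6=1 s5=1
t2.Δ4 s1=1 clk=1 s2=1 s3=1 s4=1 s0=0 s6=0 s5=1
t2.Δ5 s1=1 clk=1 s2=1 s3=1 s4=1 s0=0 s6=0 s5=0
t3.Δ0 s1=1 clk=1 s2=1 s3=1 s4=1 s0=0 s6=0 s5=0
t3.Δ1 s1=1 clk=0 s2=1 s3=1 s4=1 s0=0 s6=0 s5=0
t4.Δ0 s1=1 clk=0 s2=1 s3=1 s4=1 s0=0 s6=0 s5=0
t4.Δ1 s1=1 clk=1 s2=1 s3=1 s4=1 s0=0 s6=0 s5=0
t4.Δ2 s1=1 clk=1 s2=1 s3=1 s4=0 s0=0 s6=0 s5=0
t4.Δ3 s1=1 clk=1 s2=0 s3=1 s4=0 s0=0 s6=0 s5=0
t4.Δ4 s1=1 clk=1 s2=0 s3=1 s4=0 s0=0 s6=1 s5=0
t4.Δ5 s1=1 clk=1 s2=0 s3=1 s4=0 s0=0 s6=1 s5=1
t5.Δ0 s1=1 clk=1 s2=0 s3=1 s4=0 s0=0 s6=1 s5=1
t5.Δ1 s1=1 clk=0 s2=0 s3=1 s4=0 s0=0 s6=1 s5=1
t6.Δ0 s1=1 clk=0 s2=0 s3=1 s4=0 s0=0 s6=1 s5=1
t6.Δ1 s1=1 clk=1 s2=0 s3=1 s4=0 s0=0 s6=1 s5=1
t6.Δ2 s1=1 clk=1 s2=0 s3=1 s4=1 s0=0 s6=1 s5=1
t6.Δ3 s1=1 clk=1 s2=1 s3=1 s4=1 s0=0 s6=1 s5=1
t6.Δ4 s1=1 clk=1 s2=1 s3=1 s4=1 s0=0 s6=0 s5=1
t6.Δ5 s1=1 clk=1 s2=1 s3=1 s4=1 s0=0 s6=0 s5=0
t7.Δ0 s1=1 clk=1 s2=1 s3=1 s4=1 s0=0 s6=0 s5=0
t7.Δ1 s1=1 clk=0 s2=1 s3=1 s4=1 s0=0 s6=0 s5=0
t8.Δ0 s1=1 clk=0 s2=1 s3=1 s4=1 s0=0 s6=0 s5=0
t8.Δ1 s1=1 clk=1 s2=1 s3=1 s4=1 s0=0 s6=0 s5=0
t8.Δ2 s1=1 clk=1 s2=1 s3=1 s4=0 s0=0 s6=0 s5=0
t8.Δ3 s1=1 clk=1 s2=0 s3=1 s4=0 s0=0 s6=0 s5=0
t8.Δ4 s1=1 clk=1 s2=0 s3=1 s4=0 s0=0 s6=1 s5=0
t8.Δ5 s1=1 clk=1 s2=0 s3=1 s4=0 s0=0 s6=1 s5=1
t9.Δ0 s1=1 clk=1 s2=0 s3=1 s4=0 s0=0 s6=1 s5=1
t9.Δ1 s1=1 clk=0 s2=0 s3=1 s4=0 s0=0 s6=1 s5=1
t10.Δ0 s1=1 clk=0 s2=0 s3=1 s4=0 s0=0 s6=1 s5=1
t10.Δ1 s1=1 clk=1 s2=0 s3=1 s4=0 s0=0 s6=1 s5=1
t10.Δ2 s1=1 clk=1 s2=0 s3=1 s4=1 s0=0 s6=1 s5=1
t10.Δ3 s1=1 clk=1 s2=1 s3=1 s4=1 s0=0 s6=1 s5=1
t10.Δ4 s1=1 clk=1 s2=1 s3=1 s4=1 s0=0 s6=0 s5=1
t10.Δ5 s1=1 clk=1 s2=1 s3=1 s4=1 s0=0 s6=0 s5=0
t11.Δ0 s1=1 clk=1 s2=1 s3=1 s4=1 s0=0 s6=0 s5=0
t11.Δ1 s1=1 clk=0 s2=1 s3=1 s4=1 s0=0 s6=0 s5=0
t12.Δ0 s1=1 clk=0 s2=1 s3=1 s4=1 s0=0 s6=0 s5=0
t12.Δ1 s1=1 clk=1 s2=1 s3=1 s4=1 s0=0 s6=0 s5=0
t12.Δ2 s1=1 clk=1 s2=1 s3=1 s4=0 s0=0 s6=0 s5=0
t12.Δ3 s1=1 clk=1 s2=0 s3=1 s4=0 s0=0 s6=0 s5=0
t12.Δ4 s1=1 clk=1 s2=0 s3=1 s4=0 s0=0 s6=1 s5=0
t12.Δ5 s1=1 clk=1 s2=0 s3=1 s4=0 s0=0 s6=1 s5=1
t13.Δ0 s1=1 clk=1 s2=0 s3=1 s4=0 s0=0 s6=1 s5=1
t13.Δ1 s1=1 clk=0 s2=0 s3=1 s4=0 s0=0 s6=1 s5=1
t14.Δ0 s1=1 clk=0 s2=0 s3=1 s4=0 s0=0 s6=1 s5=1
t14.Δ1 s1=1 clk=1 s2=0 s3=1 s4=0 s0=0 s6=1 s5=1
t14.Δ2 s1=1 clk=1 s2=0 s3=1 s4=1 s0=0 s6=1 s5=1
t14.Δ3 s1=1 clk=1 s2=1 s3=1 s4=1 s0=0 s6=1 s5=1
t14.Δ4 s1=1 clk=1 s2=1 s3=1 s4=1 s0=0 s6=0 s5=1
t14.Δ5 s1=1 clk=1 s2=1 s3=1 s4=1 s0=0 s6=0 s5=0
t15.Δ0 s1=1 clk=1 s2=1 s3=1 s4=1 s0=0 s6=0 s5=0
t15.Δ1 s1=1 clk=0 s2=1 s3=1 s4=1 s0=0 s6=0 s5=0
t16.Δ0 s1=1 clk=0 s2=1 s3=1 s4=1 s0=0 s6=0 s5=0
t16.Δ1 s1=1 clk=1 s2=1 s3=1 s4=1 s0=0 s6=0 s5=0
t16.Δ2 s1=1 clk=1 s2=1 s3=1 s4=0 s0=0 s6=0 s5=0
t16.Δ3 s1=1 clk=1 s2=0 s3=1 s4=0 s0=0 s6=0 s5=0
t16.Δ4 s1=1 clk=1 s2=0 s3=1 s4=0 s0=0 s6=1 s5=0
t16.Δ5 s1=1 clk=1 s2=0 s3=1 s4=0 s0=0 s6=1 s5=1
t17.Δ0 s1=1 clk=1 s2=0 s3=1 s4=0 s0=0 s6=1 s5=1
t17.Δ1 s1=1 clk=0 s2=0 s3=1 s4=0 s0=0 s6=1 s5=1

1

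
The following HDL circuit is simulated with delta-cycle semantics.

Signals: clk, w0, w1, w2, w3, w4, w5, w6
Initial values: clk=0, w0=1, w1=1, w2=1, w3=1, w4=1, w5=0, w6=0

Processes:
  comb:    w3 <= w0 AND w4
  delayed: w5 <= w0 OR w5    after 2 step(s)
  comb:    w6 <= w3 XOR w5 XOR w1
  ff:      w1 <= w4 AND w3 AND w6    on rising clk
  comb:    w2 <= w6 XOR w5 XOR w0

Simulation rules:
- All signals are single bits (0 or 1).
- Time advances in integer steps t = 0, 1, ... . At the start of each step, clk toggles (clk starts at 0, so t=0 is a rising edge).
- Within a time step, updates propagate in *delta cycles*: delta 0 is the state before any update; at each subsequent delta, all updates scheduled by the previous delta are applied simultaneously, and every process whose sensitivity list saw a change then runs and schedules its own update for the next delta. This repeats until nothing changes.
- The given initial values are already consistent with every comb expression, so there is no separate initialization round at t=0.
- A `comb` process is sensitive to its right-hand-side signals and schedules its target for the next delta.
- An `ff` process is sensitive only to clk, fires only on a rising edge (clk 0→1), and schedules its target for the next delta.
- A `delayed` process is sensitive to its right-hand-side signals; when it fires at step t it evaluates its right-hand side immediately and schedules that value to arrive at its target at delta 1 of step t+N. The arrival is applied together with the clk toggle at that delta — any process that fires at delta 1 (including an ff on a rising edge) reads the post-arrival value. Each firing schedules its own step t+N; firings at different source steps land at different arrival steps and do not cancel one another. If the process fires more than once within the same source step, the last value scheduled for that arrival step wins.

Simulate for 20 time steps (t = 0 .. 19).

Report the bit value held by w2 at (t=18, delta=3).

t=0 Δ0: w4=1 w6=0 clk=0 w1=1 w0=1 w2=1 w5=0 w3=1
  Δ1: clk:0→1
  Δ2: w1:1→0
  Δ3: w6:0→1
  Δ4: w2:1→0
  (4Δ to stable)
t=1 Δ0: w4=1 w6=1 clk=1 w1=0 w0=1 w2=0 w5=0 w3=1
  Δ1: clk:1→0
  (1Δ to stable)
t=2 Δ0: w4=1 w6=1 clk=0 w1=0 w0=1 w2=0 w5=0 w3=1
  Δ1: clk:0→1
  Δ2: w1:0→1
  Δ3: w6:1→0
  Δ4: w2:0→1
  (4Δ to stable)
t=3 Δ0: w4=1 w6=0 clk=1 w1=1 w0=1 w2=1 w5=0 w3=1
  Δ1: clk:1→0
  (1Δ to stable)
t=4 Δ0: w4=1 w6=0 clk=0 w1=1 w0=1 w2=1 w5=0 w3=1
  Δ1: clk:0→1
  Δ2: w1:1→0
  Δ3: w6:0→1
  Δ4: w2:1→0
  (4Δ to stable)
t=5 Δ0: w4=1 w6=1 clk=1 w1=0 w0=1 w2=0 w5=0 w3=1
  Δ1: clk:1→0
  (1Δ to stable)
t=6 Δ0: w4=1 w6=1 clk=0 w1=0 w0=1 w2=0 w5=0 w3=1
  Δ1: clk:0→1
  Δ2: w1:0→1
  Δ3: w6:1→0
  Δ4: w2:0→1
  (4Δ to stable)
t=7 Δ0: w4=1 w6=0 clk=1 w1=1 w0=1 w2=1 w5=0 w3=1
  Δ1: clk:1→0
  (1Δ to stable)
t=8 Δ0: w4=1 w6=0 clk=0 w1=1 w0=1 w2=1 w5=0 w3=1
  Δ1: clk:0→1
  Δ2: w1:1→0
  Δ3: w6:0→1
  Δ4: w2:1→0
  (4Δ to stable)
t=9 Δ0: w4=1 w6=1 clk=1 w1=0 w0=1 w2=0 w5=0 w3=1
  Δ1: clk:1→0
  (1Δ to stable)
t=10 Δ0: w4=1 w6=1 clk=0 w1=0 w0=1 w2=0 w5=0 w3=1
  Δ1: clk:0→1
  Δ2: w1:0→1
  Δ3: w6:1→0
  Δ4: w2:0→1
  (4Δ to stable)
t=11 Δ0: w4=1 w6=0 clk=1 w1=1 w0=1 w2=1 w5=0 w3=1
  Δ1: clk:1→0
  (1Δ to stable)
t=12 Δ0: w4=1 w6=0 clk=0 w1=1 w0=1 w2=1 w5=0 w3=1
  Δ1: clk:0→1
  Δ2: w1:1→0
  Δ3: w6:0→1
  Δ4: w2:1→0
  (4Δ to stable)
t=13 Δ0: w4=1 w6=1 clk=1 w1=0 w0=1 w2=0 w5=0 w3=1
  Δ1: clk:1→0
  (1Δ to stable)
t=14 Δ0: w4=1 w6=1 clk=0 w1=0 w0=1 w2=0 w5=0 w3=1
  Δ1: clk:0→1
  Δ2: w1:0→1
  Δ3: w6:1→0
  Δ4: w2:0→1
  (4Δ to stable)
t=15 Δ0: w4=1 w6=0 clk=1 w1=1 w0=1 w2=1 w5=0 w3=1
  Δ1: clk:1→0
  (1Δ to stable)
t=16 Δ0: w4=1 w6=0 clk=0 w1=1 w0=1 w2=1 w5=0 w3=1
  Δ1: clk:0→1
  Δ2: w1:1→0
  Δ3: w6:0→1
  Δ4: w2:1→0
  (4Δ to stable)
t=17 Δ0: w4=1 w6=1 clk=1 w1=0 w0=1 w2=0 w5=0 w3=1
  Δ1: clk:1→0
  (1Δ to stable)
t=18 Δ0: w4=1 w6=1 clk=0 w1=0 w0=1 w2=0 w5=0 w3=1
  Δ1: clk:0→1
  Δ2: w1:0→1
  Δ3: w6:1→0
  Δ4: w2:0→1
  (4Δ to stable)
t=19 Δ0: w4=1 w6=0 clk=1 w1=1 w0=1 w2=1 w5=0 w3=1
  Δ1: clk:1→0
  (1Δ to stable)

0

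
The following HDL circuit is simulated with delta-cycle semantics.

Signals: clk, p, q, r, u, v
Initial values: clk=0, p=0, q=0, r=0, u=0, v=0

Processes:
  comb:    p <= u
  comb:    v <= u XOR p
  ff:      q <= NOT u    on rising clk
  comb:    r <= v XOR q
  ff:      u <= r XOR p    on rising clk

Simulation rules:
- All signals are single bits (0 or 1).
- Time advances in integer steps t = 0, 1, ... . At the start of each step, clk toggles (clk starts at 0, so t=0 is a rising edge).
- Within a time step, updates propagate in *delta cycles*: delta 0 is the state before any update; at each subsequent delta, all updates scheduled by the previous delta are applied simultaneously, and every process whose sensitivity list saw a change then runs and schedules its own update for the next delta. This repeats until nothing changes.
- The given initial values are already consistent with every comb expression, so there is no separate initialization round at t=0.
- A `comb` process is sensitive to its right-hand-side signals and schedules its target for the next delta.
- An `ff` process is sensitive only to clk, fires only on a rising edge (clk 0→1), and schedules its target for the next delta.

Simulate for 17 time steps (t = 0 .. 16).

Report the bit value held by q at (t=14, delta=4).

1

t=0 Δ0: p=0 r=0 v=0 u=0 q=0 clk=0
  Δ1: clk:0→1
  Δ2: q:0→1
  Δ3: r:0→1
  (3Δ to stable)
t=1 Δ0: p=0 r=1 v=0 u=0 q=1 clk=1
  Δ1: clk:1→0
  (1Δ to stable)
t=2 Δ0: p=0 r=1 v=0 u=0 q=1 clk=0
  Δ1: clk:0→1
  Δ2: u:0→1
  Δ3: p:0→1, v:0→1
  Δ4: r:1→0, v:1→0
  Δ5: r:0→1
  (5Δ to stable)
t=3 Δ0: p=1 r=1 v=0 u=1 q=1 clk=1
  Δ1: clk:1→0
  (1Δ to stable)
t=4 Δ0: p=1 r=1 v=0 u=1 q=1 clk=0
  Δ1: clk:0→1
  Δ2: u:1→0, q:1→0
  Δ3: p:1→0, r:1→0, v:0→1
  Δ4: r:0→1, v:1→0
  Δ5: r:1→0
  (5Δ to stable)
t=5 Δ0: p=0 r=0 v=0 u=0 q=0 clk=1
  Δ1: clk:1→0
  (1Δ to stable)
t=6 Δ0: p=0 r=0 v=0 u=0 q=0 clk=0
  Δ1: clk:0→1
  Δ2: q:0→1
  Δ3: r:0→1
  (3Δ to stable)
t=7 Δ0: p=0 r=1 v=0 u=0 q=1 clk=1
  Δ1: clk:1→0
  (1Δ to stable)
t=8 Δ0: p=0 r=1 v=0 u=0 q=1 clk=0
  Δ1: clk:0→1
  Δ2: u:0→1
  Δ3: p:0→1, v:0→1
  Δ4: r:1→0, v:1→0
  Δ5: r:0→1
  (5Δ to stable)
t=9 Δ0: p=1 r=1 v=0 u=1 q=1 clk=1
  Δ1: clk:1→0
  (1Δ to stable)
t=10 Δ0: p=1 r=1 v=0 u=1 q=1 clk=0
  Δ1: clk:0→1
  Δ2: u:1→0, q:1→0
  Δ3: p:1→0, r:1→0, v:0→1
  Δ4: r:0→1, v:1→0
  Δ5: r:1→0
  (5Δ to stable)
t=11 Δ0: p=0 r=0 v=0 u=0 q=0 clk=1
  Δ1: clk:1→0
  (1Δ to stable)
t=12 Δ0: p=0 r=0 v=0 u=0 q=0 clk=0
  Δ1: clk:0→1
  Δ2: q:0→1
  Δ3: r:0→1
  (3Δ to stable)
t=13 Δ0: p=0 r=1 v=0 u=0 q=1 clk=1
  Δ1: clk:1→0
  (1Δ to stable)
t=14 Δ0: p=0 r=1 v=0 u=0 q=1 clk=0
  Δ1: clk:0→1
  Δ2: u:0→1
  Δ3: p:0→1, v:0→1
  Δ4: r:1→0, v:1→0
  Δ5: r:0→1
  (5Δ to stable)
t=15 Δ0: p=1 r=1 v=0 u=1 q=1 clk=1
  Δ1: clk:1→0
  (1Δ to stable)
t=16 Δ0: p=1 r=1 v=0 u=1 q=1 clk=0
  Δ1: clk:0→1
  Δ2: u:1→0, q:1→0
  Δ3: p:1→0, r:1→0, v:0→1
  Δ4: r:0→1, v:1→0
  Δ5: r:1→0
  (5Δ to stable)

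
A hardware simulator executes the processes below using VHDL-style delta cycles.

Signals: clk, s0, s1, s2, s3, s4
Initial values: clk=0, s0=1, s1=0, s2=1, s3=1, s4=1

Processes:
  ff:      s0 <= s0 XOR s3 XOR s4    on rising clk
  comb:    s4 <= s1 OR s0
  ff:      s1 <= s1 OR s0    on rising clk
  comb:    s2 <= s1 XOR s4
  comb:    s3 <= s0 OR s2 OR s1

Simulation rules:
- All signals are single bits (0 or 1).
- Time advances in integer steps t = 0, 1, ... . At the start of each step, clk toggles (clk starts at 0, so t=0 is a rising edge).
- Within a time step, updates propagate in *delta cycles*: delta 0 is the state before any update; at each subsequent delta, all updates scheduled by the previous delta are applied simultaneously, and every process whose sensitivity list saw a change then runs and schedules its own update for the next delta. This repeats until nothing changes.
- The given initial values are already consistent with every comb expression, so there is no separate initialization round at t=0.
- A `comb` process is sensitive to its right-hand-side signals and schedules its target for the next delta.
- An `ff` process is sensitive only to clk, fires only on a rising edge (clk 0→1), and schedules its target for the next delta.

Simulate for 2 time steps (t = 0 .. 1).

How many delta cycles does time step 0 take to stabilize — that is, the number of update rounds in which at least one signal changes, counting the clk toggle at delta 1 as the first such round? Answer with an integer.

3

t=0 Δ0: s3=1 s1=0 s0=1 s4=1 s2=1 clk=0
  Δ1: clk:0→1
  Δ2: s1:0→1
  Δ3: s2:1→0
  (3Δ to stable)
t=1 Δ0: s3=1 s1=1 s0=1 s4=1 s2=0 clk=1
  Δ1: clk:1→0
  (1Δ to stable)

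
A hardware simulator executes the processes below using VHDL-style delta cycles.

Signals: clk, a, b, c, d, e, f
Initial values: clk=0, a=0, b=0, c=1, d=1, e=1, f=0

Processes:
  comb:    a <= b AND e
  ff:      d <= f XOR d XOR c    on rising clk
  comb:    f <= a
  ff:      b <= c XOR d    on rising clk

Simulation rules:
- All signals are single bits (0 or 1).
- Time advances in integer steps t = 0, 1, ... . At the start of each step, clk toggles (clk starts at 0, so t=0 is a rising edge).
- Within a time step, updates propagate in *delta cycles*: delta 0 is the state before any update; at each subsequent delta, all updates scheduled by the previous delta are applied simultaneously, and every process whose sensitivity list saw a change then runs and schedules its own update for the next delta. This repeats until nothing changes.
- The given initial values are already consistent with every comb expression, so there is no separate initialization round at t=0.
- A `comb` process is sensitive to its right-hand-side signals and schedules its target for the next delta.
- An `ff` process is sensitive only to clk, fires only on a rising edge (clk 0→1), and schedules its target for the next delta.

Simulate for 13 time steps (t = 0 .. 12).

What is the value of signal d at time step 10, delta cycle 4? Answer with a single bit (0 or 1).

1

t0.Δ0 clk=0 a=0 b=0 d=1 f=0 c=1 e=1
t0.Δ1 clk=1 a=0 b=0 d=1 f=0 c=1 e=1
t0.Δ2 clk=1 a=0 b=0 d=0 f=0 c=1 e=1
t1.Δ0 clk=1 a=0 b=0 d=0 f=0 c=1 e=1
t1.Δ1 clk=0 a=0 b=0 d=0 f=0 c=1 e=1
t2.Δ0 clk=0 a=0 b=0 d=0 f=0 c=1 e=1
t2.Δ1 clk=1 a=0 b=0 d=0 f=0 c=1 e=1
t2.Δ2 clk=1 a=0 b=1 d=1 f=0 c=1 e=1
t2.Δ3 clk=1 a=1 b=1 d=1 f=0 c=1 e=1
t2.Δ4 clk=1 a=1 b=1 d=1 f=1 c=1 e=1
t3.Δ0 clk=1 a=1 b=1 d=1 f=1 c=1 e=1
t3.Δ1 clk=0 a=1 b=1 d=1 f=1 c=1 e=1
t4.Δ0 clk=0 a=1 b=1 d=1 f=1 c=1 e=1
t4.Δ1 clk=1 a=1 b=1 d=1 f=1 c=1 e=1
t4.Δ2 clk=1 a=1 b=0 d=1 f=1 c=1 e=1
t4.Δ3 clk=1 a=0 b=0 d=1 f=1 c=1 e=1
t4.Δ4 clk=1 a=0 b=0 d=1 f=0 c=1 e=1
t5.Δ0 clk=1 a=0 b=0 d=1 f=0 c=1 e=1
t5.Δ1 clk=0 a=0 b=0 d=1 f=0 c=1 e=1
t6.Δ0 clk=0 a=0 b=0 d=1 f=0 c=1 e=1
t6.Δ1 clk=1 a=0 b=0 d=1 f=0 c=1 e=1
t6.Δ2 clk=1 a=0 b=0 d=0 f=0 c=1 e=1
t7.Δ0 clk=1 a=0 b=0 d=0 f=0 c=1 e=1
t7.Δ1 clk=0 a=0 b=0 d=0 f=0 c=1 e=1
t8.Δ0 clk=0 a=0 b=0 d=0 f=0 c=1 e=1
t8.Δ1 clk=1 a=0 b=0 d=0 f=0 c=1 e=1
t8.Δ2 clk=1 a=0 b=1 d=1 f=0 c=1 e=1
t8.Δ3 clk=1 a=1 b=1 d=1 f=0 c=1 e=1
t8.Δ4 clk=1 a=1 b=1 d=1 f=1 c=1 e=1
t9.Δ0 clk=1 a=1 b=1 d=1 f=1 c=1 e=1
t9.Δ1 clk=0 a=1 b=1 d=1 f=1 c=1 e=1
t10.Δ0 clk=0 a=1 b=1 d=1 f=1 c=1 e=1
t10.Δ1 clk=1 a=1 b=1 d=1 f=1 c=1 e=1
t10.Δ2 clk=1 a=1 b=0 d=1 f=1 c=1 e=1
t10.Δ3 clk=1 a=0 b=0 d=1 f=1 c=1 e=1
t10.Δ4 clk=1 a=0 b=0 d=1 f=0 c=1 e=1
t11.Δ0 clk=1 a=0 b=0 d=1 f=0 c=1 e=1
t11.Δ1 clk=0 a=0 b=0 d=1 f=0 c=1 e=1
t12.Δ0 clk=0 a=0 b=0 d=1 f=0 c=1 e=1
t12.Δ1 clk=1 a=0 b=0 d=1 f=0 c=1 e=1
t12.Δ2 clk=1 a=0 b=0 d=0 f=0 c=1 e=1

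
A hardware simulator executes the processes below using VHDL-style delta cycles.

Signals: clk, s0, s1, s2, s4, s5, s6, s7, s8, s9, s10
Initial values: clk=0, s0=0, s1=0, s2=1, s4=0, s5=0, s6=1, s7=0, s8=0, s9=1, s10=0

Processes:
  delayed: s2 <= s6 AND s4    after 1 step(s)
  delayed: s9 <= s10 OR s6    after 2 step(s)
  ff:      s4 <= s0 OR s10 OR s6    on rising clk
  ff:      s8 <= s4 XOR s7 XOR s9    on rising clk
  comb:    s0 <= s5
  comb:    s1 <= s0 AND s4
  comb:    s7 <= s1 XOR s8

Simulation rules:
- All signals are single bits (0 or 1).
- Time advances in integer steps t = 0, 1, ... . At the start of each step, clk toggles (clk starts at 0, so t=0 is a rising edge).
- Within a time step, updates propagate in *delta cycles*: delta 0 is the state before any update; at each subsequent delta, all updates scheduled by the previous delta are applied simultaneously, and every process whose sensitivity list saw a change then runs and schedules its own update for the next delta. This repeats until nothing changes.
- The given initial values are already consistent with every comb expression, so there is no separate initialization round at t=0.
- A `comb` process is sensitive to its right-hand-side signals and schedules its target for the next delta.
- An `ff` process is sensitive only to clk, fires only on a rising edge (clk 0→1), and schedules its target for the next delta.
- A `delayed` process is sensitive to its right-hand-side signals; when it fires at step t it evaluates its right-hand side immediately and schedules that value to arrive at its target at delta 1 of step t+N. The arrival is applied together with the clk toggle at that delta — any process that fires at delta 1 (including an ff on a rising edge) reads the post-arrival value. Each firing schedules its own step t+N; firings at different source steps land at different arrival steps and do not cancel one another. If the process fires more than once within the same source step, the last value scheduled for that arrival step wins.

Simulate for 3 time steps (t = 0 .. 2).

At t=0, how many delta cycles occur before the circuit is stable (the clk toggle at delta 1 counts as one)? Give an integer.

3

[bits: s8,s4,s5,s6,clk,s10,s9,s2,s7,s0,s1]
t=0: Δ0=00010011000 Δ1=00011011000 Δ2=11011011000 Δ3=11011011100 | 3Δ
t=1: Δ0=11011011100 Δ1=11010011100 | 1Δ
t=2: Δ0=11010011100 Δ1=11011011100 | 1Δ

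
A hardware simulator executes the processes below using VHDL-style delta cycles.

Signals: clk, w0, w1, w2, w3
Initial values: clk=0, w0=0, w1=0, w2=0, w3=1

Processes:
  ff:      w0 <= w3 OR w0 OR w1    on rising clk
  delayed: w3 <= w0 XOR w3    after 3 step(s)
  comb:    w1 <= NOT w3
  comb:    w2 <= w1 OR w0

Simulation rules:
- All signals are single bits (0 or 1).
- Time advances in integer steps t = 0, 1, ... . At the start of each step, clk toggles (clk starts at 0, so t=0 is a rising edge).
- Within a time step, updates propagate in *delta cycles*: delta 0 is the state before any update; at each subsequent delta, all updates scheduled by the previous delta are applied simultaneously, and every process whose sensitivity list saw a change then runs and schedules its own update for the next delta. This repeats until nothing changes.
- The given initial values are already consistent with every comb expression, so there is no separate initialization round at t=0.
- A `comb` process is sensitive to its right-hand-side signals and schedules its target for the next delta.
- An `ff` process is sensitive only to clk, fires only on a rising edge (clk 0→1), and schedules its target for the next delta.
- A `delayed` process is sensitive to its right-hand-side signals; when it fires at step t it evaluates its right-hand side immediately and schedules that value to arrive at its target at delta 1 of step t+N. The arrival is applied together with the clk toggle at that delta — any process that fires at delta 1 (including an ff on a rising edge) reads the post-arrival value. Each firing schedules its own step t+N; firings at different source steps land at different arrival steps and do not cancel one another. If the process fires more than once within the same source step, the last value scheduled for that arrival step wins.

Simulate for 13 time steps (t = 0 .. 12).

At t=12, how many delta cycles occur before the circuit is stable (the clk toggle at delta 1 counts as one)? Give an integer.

[bits: w0,w1,w2,w3,clk]
t=0: Δ0=00010 Δ1=00011 Δ2=10011 Δ3=10111 | 3Δ
t=1: Δ0=10111 Δ1=10110 | 1Δ
t=2: Δ0=10110 Δ1=10111 | 1Δ
t=3: Δ0=10111 Δ1=10100 Δ2=11100 | 2Δ
t=4: Δ0=11100 Δ1=11101 | 1Δ
t=5: Δ0=11101 Δ1=11100 | 1Δ
t=6: Δ0=11100 Δ1=11111 Δ2=10111 | 2Δ
t=7: Δ0=10111 Δ1=10110 | 1Δ
t=8: Δ0=10110 Δ1=10111 | 1Δ
t=9: Δ0=10111 Δ1=10100 Δ2=11100 | 2Δ
t=10: Δ0=11100 Δ1=11101 | 1Δ
t=11: Δ0=11101 Δ1=11100 | 1Δ
t=12: Δ0=11100 Δ1=11111 Δ2=10111 | 2Δ

2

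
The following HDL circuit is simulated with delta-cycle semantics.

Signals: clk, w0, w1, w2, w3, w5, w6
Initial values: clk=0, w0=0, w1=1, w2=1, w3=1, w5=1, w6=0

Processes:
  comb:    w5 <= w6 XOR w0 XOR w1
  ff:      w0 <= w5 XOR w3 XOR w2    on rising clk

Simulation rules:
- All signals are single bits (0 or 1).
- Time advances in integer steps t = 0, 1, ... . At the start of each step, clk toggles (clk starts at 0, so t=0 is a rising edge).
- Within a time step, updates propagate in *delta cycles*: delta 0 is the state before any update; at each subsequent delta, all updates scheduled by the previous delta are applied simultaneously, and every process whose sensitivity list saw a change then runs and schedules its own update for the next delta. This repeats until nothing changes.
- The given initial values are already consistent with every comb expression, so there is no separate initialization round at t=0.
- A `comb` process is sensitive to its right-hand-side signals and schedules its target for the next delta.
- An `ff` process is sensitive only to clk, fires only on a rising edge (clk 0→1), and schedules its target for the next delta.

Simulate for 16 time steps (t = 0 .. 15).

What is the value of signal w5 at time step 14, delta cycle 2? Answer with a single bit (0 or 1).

0

t0.Δ0 clk=0 w0=0 w6=0 w5=1 w2=1 w1=1 w3=1
t0.Δ1 clk=1 w0=0 w6=0 w5=1 w2=1 w1=1 w3=1
t0.Δ2 clk=1 w0=1 w6=0 w5=1 w2=1 w1=1 w3=1
t0.Δ3 clk=1 w0=1 w6=0 w5=0 w2=1 w1=1 w3=1
t1.Δ0 clk=1 w0=1 w6=0 w5=0 w2=1 w1=1 w3=1
t1.Δ1 clk=0 w0=1 w6=0 w5=0 w2=1 w1=1 w3=1
t2.Δ0 clk=0 w0=1 w6=0 w5=0 w2=1 w1=1 w3=1
t2.Δ1 clk=1 w0=1 w6=0 w5=0 w2=1 w1=1 w3=1
t2.Δ2 clk=1 w0=0 w6=0 w5=0 w2=1 w1=1 w3=1
t2.Δ3 clk=1 w0=0 w6=0 w5=1 w2=1 w1=1 w3=1
t3.Δ0 clk=1 w0=0 w6=0 w5=1 w2=1 w1=1 w3=1
t3.Δ1 clk=0 w0=0 w6=0 w5=1 w2=1 w1=1 w3=1
t4.Δ0 clk=0 w0=0 w6=0 w5=1 w2=1 w1=1 w3=1
t4.Δ1 clk=1 w0=0 w6=0 w5=1 w2=1 w1=1 w3=1
t4.Δ2 clk=1 w0=1 w6=0 w5=1 w2=1 w1=1 w3=1
t4.Δ3 clk=1 w0=1 w6=0 w5=0 w2=1 w1=1 w3=1
t5.Δ0 clk=1 w0=1 w6=0 w5=0 w2=1 w1=1 w3=1
t5.Δ1 clk=0 w0=1 w6=0 w5=0 w2=1 w1=1 w3=1
t6.Δ0 clk=0 w0=1 w6=0 w5=0 w2=1 w1=1 w3=1
t6.Δ1 clk=1 w0=1 w6=0 w5=0 w2=1 w1=1 w3=1
t6.Δ2 clk=1 w0=0 w6=0 w5=0 w2=1 w1=1 w3=1
t6.Δ3 clk=1 w0=0 w6=0 w5=1 w2=1 w1=1 w3=1
t7.Δ0 clk=1 w0=0 w6=0 w5=1 w2=1 w1=1 w3=1
t7.Δ1 clk=0 w0=0 w6=0 w5=1 w2=1 w1=1 w3=1
t8.Δ0 clk=0 w0=0 w6=0 w5=1 w2=1 w1=1 w3=1
t8.Δ1 clk=1 w0=0 w6=0 w5=1 w2=1 w1=1 w3=1
t8.Δ2 clk=1 w0=1 w6=0 w5=1 w2=1 w1=1 w3=1
t8.Δ3 clk=1 w0=1 w6=0 w5=0 w2=1 w1=1 w3=1
t9.Δ0 clk=1 w0=1 w6=0 w5=0 w2=1 w1=1 w3=1
t9.Δ1 clk=0 w0=1 w6=0 w5=0 w2=1 w1=1 w3=1
t10.Δ0 clk=0 w0=1 w6=0 w5=0 w2=1 w1=1 w3=1
t10.Δ1 clk=1 w0=1 w6=0 w5=0 w2=1 w1=1 w3=1
t10.Δ2 clk=1 w0=0 w6=0 w5=0 w2=1 w1=1 w3=1
t10.Δ3 clk=1 w0=0 w6=0 w5=1 w2=1 w1=1 w3=1
t11.Δ0 clk=1 w0=0 w6=0 w5=1 w2=1 w1=1 w3=1
t11.Δ1 clk=0 w0=0 w6=0 w5=1 w2=1 w1=1 w3=1
t12.Δ0 clk=0 w0=0 w6=0 w5=1 w2=1 w1=1 w3=1
t12.Δ1 clk=1 w0=0 w6=0 w5=1 w2=1 w1=1 w3=1
t12.Δ2 clk=1 w0=1 w6=0 w5=1 w2=1 w1=1 w3=1
t12.Δ3 clk=1 w0=1 w6=0 w5=0 w2=1 w1=1 w3=1
t13.Δ0 clk=1 w0=1 w6=0 w5=0 w2=1 w1=1 w3=1
t13.Δ1 clk=0 w0=1 w6=0 w5=0 w2=1 w1=1 w3=1
t14.Δ0 clk=0 w0=1 w6=0 w5=0 w2=1 w1=1 w3=1
t14.Δ1 clk=1 w0=1 w6=0 w5=0 w2=1 w1=1 w3=1
t14.Δ2 clk=1 w0=0 w6=0 w5=0 w2=1 w1=1 w3=1
t14.Δ3 clk=1 w0=0 w6=0 w5=1 w2=1 w1=1 w3=1
t15.Δ0 clk=1 w0=0 w6=0 w5=1 w2=1 w1=1 w3=1
t15.Δ1 clk=0 w0=0 w6=0 w5=1 w2=1 w1=1 w3=1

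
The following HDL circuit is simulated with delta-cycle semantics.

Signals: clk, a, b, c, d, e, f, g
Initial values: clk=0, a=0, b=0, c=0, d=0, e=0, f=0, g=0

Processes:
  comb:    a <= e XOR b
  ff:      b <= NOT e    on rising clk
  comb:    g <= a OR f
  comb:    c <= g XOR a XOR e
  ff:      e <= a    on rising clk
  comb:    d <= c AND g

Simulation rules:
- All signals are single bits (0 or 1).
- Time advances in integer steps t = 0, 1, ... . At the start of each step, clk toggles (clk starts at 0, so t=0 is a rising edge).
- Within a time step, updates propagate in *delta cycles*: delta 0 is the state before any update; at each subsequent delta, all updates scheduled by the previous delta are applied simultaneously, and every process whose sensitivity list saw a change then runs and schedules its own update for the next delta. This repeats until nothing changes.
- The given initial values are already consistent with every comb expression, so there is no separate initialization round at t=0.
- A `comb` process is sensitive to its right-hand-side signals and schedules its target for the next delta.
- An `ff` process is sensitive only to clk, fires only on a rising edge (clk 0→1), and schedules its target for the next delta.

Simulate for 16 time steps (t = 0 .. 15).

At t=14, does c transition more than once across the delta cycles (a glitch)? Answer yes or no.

yes

[bits: d,g,clk,a,e,b,f,c]
t=0: Δ0=00000000 Δ1=00100000 Δ2=00100100 Δ3=00110100 Δ4=01110101 Δ5=11110100 Δ6=01110100 | 6Δ
t=1: Δ0=01110100 Δ1=01010100 | 1Δ
t=2: Δ0=01010100 Δ1=01110100 Δ2=01111100 Δ3=01101101 Δ4=10101100 Δ5=00101101 | 5Δ
t=3: Δ0=00101101 Δ1=00001101 | 1Δ
t=4: Δ0=00001101 Δ1=00101101 Δ2=00100001 Δ3=00100000 | 3Δ
t=5: Δ0=00100000 Δ1=00000000 | 1Δ
t=6: Δ0=00000000 Δ1=00100000 Δ2=00100100 Δ3=00110100 Δ4=01110101 Δ5=11110100 Δ6=01110100 | 6Δ
t=7: Δ0=01110100 Δ1=01010100 | 1Δ
t=8: Δ0=01010100 Δ1=01110100 Δ2=01111100 Δ3=01101101 Δ4=10101100 Δ5=00101101 | 5Δ
t=9: Δ0=00101101 Δ1=00001101 | 1Δ
t=10: Δ0=00001101 Δ1=00101101 Δ2=00100001 Δ3=00100000 | 3Δ
t=11: Δ0=00100000 Δ1=00000000 | 1Δ
t=12: Δ0=00000000 Δ1=00100000 Δ2=00100100 Δ3=00110100 Δ4=01110101 Δ5=11110100 Δ6=01110100 | 6Δ
t=13: Δ0=01110100 Δ1=01010100 | 1Δ
t=14: Δ0=01010100 Δ1=01110100 Δ2=01111100 Δ3=01101101 Δ4=10101100 Δ5=00101101 | 5Δ
t=15: Δ0=00101101 Δ1=00001101 | 1Δ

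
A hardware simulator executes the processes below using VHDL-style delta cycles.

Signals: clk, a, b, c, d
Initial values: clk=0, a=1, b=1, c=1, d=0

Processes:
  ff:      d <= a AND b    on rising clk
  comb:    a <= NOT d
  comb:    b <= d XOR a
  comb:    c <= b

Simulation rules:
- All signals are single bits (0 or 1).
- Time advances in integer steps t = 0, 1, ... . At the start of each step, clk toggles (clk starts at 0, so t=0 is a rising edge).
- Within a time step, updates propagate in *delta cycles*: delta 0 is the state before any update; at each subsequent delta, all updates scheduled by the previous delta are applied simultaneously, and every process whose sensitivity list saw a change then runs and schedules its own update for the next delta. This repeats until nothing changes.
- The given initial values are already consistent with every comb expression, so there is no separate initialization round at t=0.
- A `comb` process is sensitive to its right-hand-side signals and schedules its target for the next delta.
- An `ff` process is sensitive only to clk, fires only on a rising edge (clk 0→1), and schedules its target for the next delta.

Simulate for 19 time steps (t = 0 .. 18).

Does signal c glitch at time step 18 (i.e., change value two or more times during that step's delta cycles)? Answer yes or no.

yes

t=0 Δ0: c=1 d=0 clk=0 b=1 a=1
  Δ1: clk:0→1
  Δ2: d:0→1
  Δ3: b:1→0, a:1→0
  Δ4: c:1→0, b:0→1
  Δ5: c:0→1
  (5Δ to stable)
t=1 Δ0: c=1 d=1 clk=1 b=1 a=0
  Δ1: clk:1→0
  (1Δ to stable)
t=2 Δ0: c=1 d=1 clk=0 b=1 a=0
  Δ1: clk:0→1
  Δ2: d:1→0
  Δ3: b:1→0, a:0→1
  Δ4: c:1→0, b:0→1
  Δ5: c:0→1
  (5Δ to stable)
t=3 Δ0: c=1 d=0 clk=1 b=1 a=1
  Δ1: clk:1→0
  (1Δ to stable)
t=4 Δ0: c=1 d=0 clk=0 b=1 a=1
  Δ1: clk:0→1
  Δ2: d:0→1
  Δ3: b:1→0, a:1→0
  Δ4: c:1→0, b:0→1
  Δ5: c:0→1
  (5Δ to stable)
t=5 Δ0: c=1 d=1 clk=1 b=1 a=0
  Δ1: clk:1→0
  (1Δ to stable)
t=6 Δ0: c=1 d=1 clk=0 b=1 a=0
  Δ1: clk:0→1
  Δ2: d:1→0
  Δ3: b:1→0, a:0→1
  Δ4: c:1→0, b:0→1
  Δ5: c:0→1
  (5Δ to stable)
t=7 Δ0: c=1 d=0 clk=1 b=1 a=1
  Δ1: clk:1→0
  (1Δ to stable)
t=8 Δ0: c=1 d=0 clk=0 b=1 a=1
  Δ1: clk:0→1
  Δ2: d:0→1
  Δ3: b:1→0, a:1→0
  Δ4: c:1→0, b:0→1
  Δ5: c:0→1
  (5Δ to stable)
t=9 Δ0: c=1 d=1 clk=1 b=1 a=0
  Δ1: clk:1→0
  (1Δ to stable)
t=10 Δ0: c=1 d=1 clk=0 b=1 a=0
  Δ1: clk:0→1
  Δ2: d:1→0
  Δ3: b:1→0, a:0→1
  Δ4: c:1→0, b:0→1
  Δ5: c:0→1
  (5Δ to stable)
t=11 Δ0: c=1 d=0 clk=1 b=1 a=1
  Δ1: clk:1→0
  (1Δ to stable)
t=12 Δ0: c=1 d=0 clk=0 b=1 a=1
  Δ1: clk:0→1
  Δ2: d:0→1
  Δ3: b:1→0, a:1→0
  Δ4: c:1→0, b:0→1
  Δ5: c:0→1
  (5Δ to stable)
t=13 Δ0: c=1 d=1 clk=1 b=1 a=0
  Δ1: clk:1→0
  (1Δ to stable)
t=14 Δ0: c=1 d=1 clk=0 b=1 a=0
  Δ1: clk:0→1
  Δ2: d:1→0
  Δ3: b:1→0, a:0→1
  Δ4: c:1→0, b:0→1
  Δ5: c:0→1
  (5Δ to stable)
t=15 Δ0: c=1 d=0 clk=1 b=1 a=1
  Δ1: clk:1→0
  (1Δ to stable)
t=16 Δ0: c=1 d=0 clk=0 b=1 a=1
  Δ1: clk:0→1
  Δ2: d:0→1
  Δ3: b:1→0, a:1→0
  Δ4: c:1→0, b:0→1
  Δ5: c:0→1
  (5Δ to stable)
t=17 Δ0: c=1 d=1 clk=1 b=1 a=0
  Δ1: clk:1→0
  (1Δ to stable)
t=18 Δ0: c=1 d=1 clk=0 b=1 a=0
  Δ1: clk:0→1
  Δ2: d:1→0
  Δ3: b:1→0, a:0→1
  Δ4: c:1→0, b:0→1
  Δ5: c:0→1
  (5Δ to stable)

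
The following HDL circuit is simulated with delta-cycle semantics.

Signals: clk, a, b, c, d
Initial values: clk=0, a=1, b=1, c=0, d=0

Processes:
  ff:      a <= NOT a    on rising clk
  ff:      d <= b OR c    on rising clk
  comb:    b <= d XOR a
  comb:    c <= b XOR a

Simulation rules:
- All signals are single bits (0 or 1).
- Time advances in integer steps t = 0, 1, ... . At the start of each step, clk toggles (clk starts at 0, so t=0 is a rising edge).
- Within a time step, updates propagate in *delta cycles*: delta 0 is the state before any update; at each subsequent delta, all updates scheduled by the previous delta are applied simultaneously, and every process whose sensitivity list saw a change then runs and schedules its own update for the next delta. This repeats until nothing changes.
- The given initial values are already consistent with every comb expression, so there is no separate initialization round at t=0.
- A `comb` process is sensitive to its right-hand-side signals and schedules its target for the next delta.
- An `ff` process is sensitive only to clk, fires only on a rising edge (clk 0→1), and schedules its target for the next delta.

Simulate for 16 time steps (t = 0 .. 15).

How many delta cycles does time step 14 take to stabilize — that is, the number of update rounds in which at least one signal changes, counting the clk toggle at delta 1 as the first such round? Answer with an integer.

4

[bits: b,clk,d,a,c]
t=0: Δ0=10010 Δ1=11010 Δ2=11100 Δ3=11101 | 3Δ
t=1: Δ0=11101 Δ1=10101 | 1Δ
t=2: Δ0=10101 Δ1=11101 Δ2=11111 Δ3=01110 Δ4=01111 | 4Δ
t=3: Δ0=01111 Δ1=00111 | 1Δ
t=4: Δ0=00111 Δ1=01111 Δ2=01101 Δ3=11100 Δ4=11101 | 4Δ
t=5: Δ0=11101 Δ1=10101 | 1Δ
t=6: Δ0=10101 Δ1=11101 Δ2=11111 Δ3=01110 Δ4=01111 | 4Δ
t=7: Δ0=01111 Δ1=00111 | 1Δ
t=8: Δ0=00111 Δ1=01111 Δ2=01101 Δ3=11100 Δ4=11101 | 4Δ
t=9: Δ0=11101 Δ1=10101 | 1Δ
t=10: Δ0=10101 Δ1=11101 Δ2=11111 Δ3=01110 Δ4=01111 | 4Δ
t=11: Δ0=01111 Δ1=00111 | 1Δ
t=12: Δ0=00111 Δ1=01111 Δ2=01101 Δ3=11100 Δ4=11101 | 4Δ
t=13: Δ0=11101 Δ1=10101 | 1Δ
t=14: Δ0=10101 Δ1=11101 Δ2=11111 Δ3=01110 Δ4=01111 | 4Δ
t=15: Δ0=01111 Δ1=00111 | 1Δ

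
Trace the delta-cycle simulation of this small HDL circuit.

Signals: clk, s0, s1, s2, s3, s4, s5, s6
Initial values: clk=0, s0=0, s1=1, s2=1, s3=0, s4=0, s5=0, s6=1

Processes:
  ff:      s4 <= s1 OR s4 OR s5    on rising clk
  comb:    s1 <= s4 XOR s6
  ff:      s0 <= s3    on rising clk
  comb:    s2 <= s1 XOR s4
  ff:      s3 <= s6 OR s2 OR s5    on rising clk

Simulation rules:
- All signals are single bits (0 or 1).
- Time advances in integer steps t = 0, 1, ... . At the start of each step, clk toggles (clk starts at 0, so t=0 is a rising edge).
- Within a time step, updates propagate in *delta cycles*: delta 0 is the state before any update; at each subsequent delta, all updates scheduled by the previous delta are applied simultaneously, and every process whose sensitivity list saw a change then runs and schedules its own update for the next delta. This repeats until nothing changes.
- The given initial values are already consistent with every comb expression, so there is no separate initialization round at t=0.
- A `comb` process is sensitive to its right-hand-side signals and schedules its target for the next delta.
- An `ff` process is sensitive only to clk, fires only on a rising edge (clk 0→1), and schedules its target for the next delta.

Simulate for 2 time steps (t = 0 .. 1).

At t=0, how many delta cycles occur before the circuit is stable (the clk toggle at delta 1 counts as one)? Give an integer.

t=0 Δ0: s5=0 s6=1 s0=0 s4=0 s3=0 s2=1 clk=0 s1=1
  Δ1: clk:0→1
  Δ2: s4:0→1, s3:0→1
  Δ3: s2:1→0, s1:1→0
  Δ4: s2:0→1
  (4Δ to stable)
t=1 Δ0: s5=0 s6=1 s0=0 s4=1 s3=1 s2=1 clk=1 s1=0
  Δ1: clk:1→0
  (1Δ to stable)

4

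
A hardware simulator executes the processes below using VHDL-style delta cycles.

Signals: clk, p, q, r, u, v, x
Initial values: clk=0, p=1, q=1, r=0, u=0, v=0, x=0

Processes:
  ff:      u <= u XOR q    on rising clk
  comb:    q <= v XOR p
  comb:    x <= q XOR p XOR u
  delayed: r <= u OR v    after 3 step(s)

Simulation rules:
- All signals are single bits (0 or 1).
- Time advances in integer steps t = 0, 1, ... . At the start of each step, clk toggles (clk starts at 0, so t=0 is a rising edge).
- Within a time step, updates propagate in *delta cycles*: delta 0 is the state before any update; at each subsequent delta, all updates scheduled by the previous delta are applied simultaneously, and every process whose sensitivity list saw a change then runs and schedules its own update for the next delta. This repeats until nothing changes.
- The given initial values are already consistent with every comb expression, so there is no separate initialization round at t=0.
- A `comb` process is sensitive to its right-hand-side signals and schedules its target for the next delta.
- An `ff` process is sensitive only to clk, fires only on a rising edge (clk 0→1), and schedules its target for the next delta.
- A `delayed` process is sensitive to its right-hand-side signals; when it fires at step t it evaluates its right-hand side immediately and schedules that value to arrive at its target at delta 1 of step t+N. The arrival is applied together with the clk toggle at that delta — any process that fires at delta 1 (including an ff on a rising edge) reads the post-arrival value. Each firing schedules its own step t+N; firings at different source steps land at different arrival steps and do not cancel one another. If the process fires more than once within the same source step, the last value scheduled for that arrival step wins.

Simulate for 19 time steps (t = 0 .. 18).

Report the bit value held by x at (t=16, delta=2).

0

t0.Δ0 clk=0 v=0 r=0 u=0 x=0 p=1 q=1
t0.Δ1 clk=1 v=0 r=0 u=0 x=0 p=1 q=1
t0.Δ2 clk=1 v=0 r=0 u=1 x=0 p=1 q=1
t0.Δ3 clk=1 v=0 r=0 u=1 x=1 p=1 q=1
t1.Δ0 clk=1 v=0 r=0 u=1 x=1 p=1 q=1
t1.Δ1 clk=0 v=0 r=0 u=1 x=1 p=1 q=1
t2.Δ0 clk=0 v=0 r=0 u=1 x=1 p=1 q=1
t2.Δ1 clk=1 v=0 r=0 u=1 x=1 p=1 q=1
t2.Δ2 clk=1 v=0 r=0 u=0 x=1 p=1 q=1
t2.Δ3 clk=1 v=0 r=0 u=0 x=0 p=1 q=1
t3.Δ0 clk=1 v=0 r=0 u=0 x=0 p=1 q=1
t3.Δ1 clk=0 v=0 r=1 u=0 x=0 p=1 q=1
t4.Δ0 clk=0 v=0 r=1 u=0 x=0 p=1 q=1
t4.Δ1 clk=1 v=0 r=1 u=0 x=0 p=1 q=1
t4.Δ2 clk=1 v=0 r=1 u=1 x=0 p=1 q=1
t4.Δ3 clk=1 v=0 r=1 u=1 x=1 p=1 q=1
t5.Δ0 clk=1 v=0 r=1 u=1 x=1 p=1 q=1
t5.Δ1 clk=0 v=0 r=0 u=1 x=1 p=1 q=1
t6.Δ0 clk=0 v=0 r=0 u=1 x=1 p=1 q=1
t6.Δ1 clk=1 v=0 r=0 u=1 x=1 p=1 q=1
t6.Δ2 clk=1 v=0 r=0 u=0 x=1 p=1 q=1
t6.Δ3 clk=1 v=0 r=0 u=0 x=0 p=1 q=1
t7.Δ0 clk=1 v=0 r=0 u=0 x=0 p=1 q=1
t7.Δ1 clk=0 v=0 r=1 u=0 x=0 p=1 q=1
t8.Δ0 clk=0 v=0 r=1 u=0 x=0 p=1 q=1
t8.Δ1 clk=1 v=0 r=1 u=0 x=0 p=1 q=1
t8.Δ2 clk=1 v=0 r=1 u=1 x=0 p=1 q=1
t8.Δ3 clk=1 v=0 r=1 u=1 x=1 p=1 q=1
t9.Δ0 clk=1 v=0 r=1 u=1 x=1 p=1 q=1
t9.Δ1 clk=0 v=0 r=0 u=1 x=1 p=1 q=1
t10.Δ0 clk=0 v=0 r=0 u=1 x=1 p=1 q=1
t10.Δ1 clk=1 v=0 r=0 u=1 x=1 p=1 q=1
t10.Δ2 clk=1 v=0 r=0 u=0 x=1 p=1 q=1
t10.Δ3 clk=1 v=0 r=0 u=0 x=0 p=1 q=1
t11.Δ0 clk=1 v=0 r=0 u=0 x=0 p=1 q=1
t11.Δ1 clk=0 v=0 r=1 u=0 x=0 p=1 q=1
t12.Δ0 clk=0 v=0 r=1 u=0 x=0 p=1 q=1
t12.Δ1 clk=1 v=0 r=1 u=0 x=0 p=1 q=1
t12.Δ2 clk=1 v=0 r=1 u=1 x=0 p=1 q=1
t12.Δ3 clk=1 v=0 r=1 u=1 x=1 p=1 q=1
t13.Δ0 clk=1 v=0 r=1 u=1 x=1 p=1 q=1
t13.Δ1 clk=0 v=0 r=0 u=1 x=1 p=1 q=1
t14.Δ0 clk=0 v=0 r=0 u=1 x=1 p=1 q=1
t14.Δ1 clk=1 v=0 r=0 u=1 x=1 p=1 q=1
t14.Δ2 clk=1 v=0 r=0 u=0 x=1 p=1 q=1
t14.Δ3 clk=1 v=0 r=0 u=0 x=0 p=1 q=1
t15.Δ0 clk=1 v=0 r=0 u=0 x=0 p=1 q=1
t15.Δ1 clk=0 v=0 r=1 u=0 x=0 p=1 q=1
t16.Δ0 clk=0 v=0 r=1 u=0 x=0 p=1 q=1
t16.Δ1 clk=1 v=0 r=1 u=0 x=0 p=1 q=1
t16.Δ2 clk=1 v=0 r=1 u=1 x=0 p=1 q=1
t16.Δ3 clk=1 v=0 r=1 u=1 x=1 p=1 q=1
t17.Δ0 clk=1 v=0 r=1 u=1 x=1 p=1 q=1
t17.Δ1 clk=0 v=0 r=0 u=1 x=1 p=1 q=1
t18.Δ0 clk=0 v=0 r=0 u=1 x=1 p=1 q=1
t18.Δ1 clk=1 v=0 r=0 u=1 x=1 p=1 q=1
t18.Δ2 clk=1 v=0 r=0 u=0 x=1 p=1 q=1
t18.Δ3 clk=1 v=0 r=0 u=0 x=0 p=1 q=1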